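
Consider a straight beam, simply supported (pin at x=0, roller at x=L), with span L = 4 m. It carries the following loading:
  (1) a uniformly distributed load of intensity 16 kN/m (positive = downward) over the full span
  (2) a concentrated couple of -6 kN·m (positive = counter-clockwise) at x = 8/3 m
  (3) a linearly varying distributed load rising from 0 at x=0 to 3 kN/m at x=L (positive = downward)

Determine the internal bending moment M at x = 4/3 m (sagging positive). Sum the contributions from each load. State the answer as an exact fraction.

Load 1 — uniform load w=16 kN/m over full span:
  M_1 = wx(L-x)/2 = 16·(4/3)·(4-(4/3))/2 = 256/9 kN·m
Load 2 — applied couple M₀=-6 kN·m at a=8/3 m (b=L-a=4/3):
  M_2 = M₀x/L  [x≤a] = (-6)·(4/3)/4 = -2 kN·m
Load 3 — triangular load w₀=3 kN/m (0→w₀ over full span):
  M_3 = w₀Lx/6 - w₀x³/(6L) = 3·4·(4/3)/6 - 3·(4/3)³/(6·4) = 64/27 kN·m
Superposition: M = Σ M_i = 778/27 kN·m ≈ 28.814815 kN·m

M(4/3) = 778/27 kN·m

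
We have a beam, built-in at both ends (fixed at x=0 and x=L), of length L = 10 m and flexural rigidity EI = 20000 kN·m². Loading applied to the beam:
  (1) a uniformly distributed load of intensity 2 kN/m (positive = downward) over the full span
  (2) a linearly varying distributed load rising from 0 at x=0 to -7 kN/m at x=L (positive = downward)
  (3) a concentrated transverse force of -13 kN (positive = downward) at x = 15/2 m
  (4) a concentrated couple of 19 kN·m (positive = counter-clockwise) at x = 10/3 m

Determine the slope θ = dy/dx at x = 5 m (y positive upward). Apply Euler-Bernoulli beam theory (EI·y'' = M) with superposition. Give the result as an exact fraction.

θ(5) = 67/153600 rad

Load 1 — uniform load w=2 kN/m over full span:
  θ_1 = -wx(L-x)(L-2x)/(12EI) = -2·5·(10-5)·(10-2·5)/(12·20000) = 0 rad
Load 2 — triangular load w₀=-7 kN/m (0→w₀ over full span):
  θ_2 = -w₀(2x(L-x)(L-2x)(x+2L)+x²(L-x)²)/(120LEI) = -(-7)·(2·5·(10-5)·(10-2·5)·(5+2·10)+5²·(10-5)²)/(120·10·20000) = 7/38400 rad
Load 3 — point force P=-13 kN at a=15/2 m (b=L-a=5/2):
  θ_3 = -Pb²x(2aL-(3a+b)x)/(2L³EI)  [x≤a] = -(-13)·(5/2)²·5·(2·(15/2)·10-(3·(15/2)+(5/2))·5)/(2·10³·20000) = 13/51200 rad
Load 4 — applied couple M₀=19 kN·m at a=10/3 m (b=L-a=20/3):
  θ_4 = (R_Ax²/2 - M_Ax - M₀(x-a))/EI  [x>a] with R_A=38/15, M_A=0 = ((38/15)·5²/2 - 0·5 - 19·(5-(10/3)))/20000 = 0 rad
Superposition: θ = Σ θ_i = 67/153600 rad ≈ 0.000436 rad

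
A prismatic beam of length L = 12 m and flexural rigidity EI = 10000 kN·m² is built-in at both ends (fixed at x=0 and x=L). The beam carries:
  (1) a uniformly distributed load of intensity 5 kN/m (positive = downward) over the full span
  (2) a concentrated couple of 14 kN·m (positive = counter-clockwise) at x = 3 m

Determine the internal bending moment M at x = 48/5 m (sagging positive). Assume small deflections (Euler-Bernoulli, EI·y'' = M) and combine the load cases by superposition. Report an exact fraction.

Load 1 — uniform load w=5 kN/m over full span:
  M_1 = wLx/2 - wL²/12 - wx²/2 = 5·12·(48/5)/2 - 5·12²/12 - 5·(48/5)²/2 = -12/5 kN·m
Load 2 — applied couple M₀=14 kN·m at a=3 m (b=L-a=9):
  M_2 = R_Ax - M_A - M₀  [x>a] with R_A=21/16, M_A=-21/8 = (21/16)·(48/5) - (-21/8) - 14 = 49/40 kN·m
Superposition: M = Σ M_i = -47/40 kN·m ≈ -1.175000 kN·m

M(48/5) = -47/40 kN·m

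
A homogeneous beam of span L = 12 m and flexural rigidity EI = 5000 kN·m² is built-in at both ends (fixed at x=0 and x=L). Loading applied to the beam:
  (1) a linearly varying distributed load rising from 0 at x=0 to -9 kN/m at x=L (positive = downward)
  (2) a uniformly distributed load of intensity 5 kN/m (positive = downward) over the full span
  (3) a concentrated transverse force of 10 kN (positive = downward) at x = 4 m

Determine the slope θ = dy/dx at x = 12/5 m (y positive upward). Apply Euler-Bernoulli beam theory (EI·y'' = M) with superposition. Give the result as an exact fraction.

θ(12/5) = -7592/1171875 rad

Load 1 — triangular load w₀=-9 kN/m (0→w₀ over full span):
  θ_1 = -w₀(2x(L-x)(L-2x)(x+2L)+x²(L-x)²)/(120LEI) = -(-9)·(2·(12/5)·(12-(12/5))·(12-2·(12/5))·((12/5)+2·12)+(12/5)²·(12-(12/5))²)/(120·12·5000) = 4536/390625 rad
Load 2 — uniform load w=5 kN/m over full span:
  θ_2 = -wx(L-x)(L-2x)/(12EI) = -5·(12/5)·(12-(12/5))·(12-2·(12/5))/(12·5000) = -216/15625 rad
Load 3 — point force P=10 kN at a=4 m (b=L-a=8):
  θ_3 = -Pb²x(2aL-(3a+b)x)/(2L³EI)  [x≤a] = -10·8²·(12/5)·(2·4·12-(3·4+8)·(12/5))/(2·12³·5000) = -8/1875 rad
Superposition: θ = Σ θ_i = -7592/1171875 rad ≈ -0.006479 rad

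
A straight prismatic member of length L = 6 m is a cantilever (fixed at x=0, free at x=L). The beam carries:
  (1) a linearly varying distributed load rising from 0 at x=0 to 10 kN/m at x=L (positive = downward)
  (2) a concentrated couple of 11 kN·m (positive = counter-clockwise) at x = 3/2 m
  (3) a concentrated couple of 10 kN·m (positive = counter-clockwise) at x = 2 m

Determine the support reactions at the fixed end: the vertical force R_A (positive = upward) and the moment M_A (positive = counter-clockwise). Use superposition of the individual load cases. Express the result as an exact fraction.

Load 1 — triangular load w₀=10 kN/m (0→w₀ over full span):
  R_A = w₀L/2 = 10·6/2 = 30 kN
  M_A = w₀L²/3 = 10·6²/3 = 120 kN·m
Load 2 — applied couple M₀=11 kN·m at a=3/2 m (b=L-a=9/2):
  R_A = 0 kN
  M_A = -M₀ = -11 kN·m
Load 3 — applied couple M₀=10 kN·m at a=2 m (b=L-a=4):
  R_A = 0 kN
  M_A = -M₀ = -10 kN·m
Superposition: R_A = 30 kN, M_A = 99 kN·m

R_A = 30 kN, M_A = 99 kN·m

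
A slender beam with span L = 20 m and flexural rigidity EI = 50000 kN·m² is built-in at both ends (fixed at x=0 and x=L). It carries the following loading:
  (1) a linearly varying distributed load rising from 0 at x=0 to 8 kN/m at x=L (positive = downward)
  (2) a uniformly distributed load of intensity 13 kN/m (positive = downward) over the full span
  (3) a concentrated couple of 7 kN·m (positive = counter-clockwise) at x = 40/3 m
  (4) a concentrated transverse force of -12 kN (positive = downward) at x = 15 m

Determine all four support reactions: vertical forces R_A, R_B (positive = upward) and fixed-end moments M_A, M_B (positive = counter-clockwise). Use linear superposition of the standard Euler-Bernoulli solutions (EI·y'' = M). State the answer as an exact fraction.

R_A = 18311/120 kN, M_A = 6373/12 kN·m, R_B = 21049/120 kN, M_B = -6715/12 kN·m

Load 1 — triangular load w₀=8 kN/m (0→w₀ over full span):
  R_A = 3w₀L/20 = 3·8·20/20 = 24 kN
  M_A = w₀L²/30 = 8·20²/30 = 320/3 kN·m
  R_B = 7w₀L/20 = 7·8·20/20 = 56 kN
  M_B = -w₀L²/20 = -8·20²/20 = -160 kN·m
Load 2 — uniform load w=13 kN/m over full span:
  R_A = wL/2 = 13·20/2 = 130 kN
  M_A = wL²/12 = 13·20²/12 = 1300/3 kN·m
  R_B = wL/2 = 13·20/2 = 130 kN
  M_B = -wL²/12 = -13·20²/12 = -1300/3 kN·m
Load 3 — applied couple M₀=7 kN·m at a=40/3 m (b=L-a=20/3):
  R_A = 6M₀ab/L³ = 6·7·(40/3)·(20/3)/20³ = 7/15 kN
  M_A = M₀b(2a-b)/L² = 7·(20/3)·(2·(40/3)-(20/3))/20² = 7/3 kN·m
  R_B = -6M₀ab/L³ = -6·7·(40/3)·(20/3)/20³ = -7/15 kN
  M_B = M₀a(2b-a)/L² = 7·(40/3)·(2·(20/3)-(40/3))/20² = 0 kN·m
Load 4 — point force P=-12 kN at a=15 m (b=L-a=5):
  R_A = Pb²(3a+b)/L³ = (-12)·5²·(3·15+5)/20³ = -15/8 kN
  M_A = Pab²/L² = (-12)·15·5²/20² = -45/4 kN·m
  R_B = Pa²(a+3b)/L³ = (-12)·15²·(15+3·5)/20³ = -81/8 kN
  M_B = -Pa²b/L² = -(-12)·15²·5/20² = 135/4 kN·m
Superposition: R_A = 18311/120 kN, M_A = 6373/12 kN·m, R_B = 21049/120 kN, M_B = -6715/12 kN·m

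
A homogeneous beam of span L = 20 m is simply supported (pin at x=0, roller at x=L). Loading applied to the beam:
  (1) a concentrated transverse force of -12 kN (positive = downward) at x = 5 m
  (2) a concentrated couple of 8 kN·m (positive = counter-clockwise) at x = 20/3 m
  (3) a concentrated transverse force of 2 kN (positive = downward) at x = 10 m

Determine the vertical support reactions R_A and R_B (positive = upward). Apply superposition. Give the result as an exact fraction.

Load 1 — point force P=-12 kN at a=5 m (b=L-a=15):
  R_A = Pb/L = (-12)·15/20 = -9 kN
  R_B = Pa/L = (-12)·5/20 = -3 kN
Load 2 — applied couple M₀=8 kN·m at a=20/3 m (b=L-a=40/3):
  R_A = M₀/L = 8/20 = 2/5 kN
  R_B = -M₀/L = -8/20 = -2/5 kN
Load 3 — point force P=2 kN at a=10 m (b=L-a=10):
  R_A = Pb/L = 2·10/20 = 1 kN
  R_B = Pa/L = 2·10/20 = 1 kN
Superposition: R_A = -38/5 kN, R_B = -12/5 kN

R_A = -38/5 kN, R_B = -12/5 kN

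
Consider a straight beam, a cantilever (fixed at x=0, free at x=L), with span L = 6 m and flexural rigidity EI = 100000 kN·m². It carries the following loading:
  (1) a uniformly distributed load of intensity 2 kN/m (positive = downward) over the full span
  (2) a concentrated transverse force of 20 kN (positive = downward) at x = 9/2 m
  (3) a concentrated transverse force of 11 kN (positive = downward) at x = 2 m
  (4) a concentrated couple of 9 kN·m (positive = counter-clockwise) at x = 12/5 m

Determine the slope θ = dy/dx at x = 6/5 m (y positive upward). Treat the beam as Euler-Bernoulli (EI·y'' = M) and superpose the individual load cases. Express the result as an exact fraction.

θ(6/5) = -4263/3125000 rad

Load 1 — uniform load w=2 kN/m over full span:
  θ_1 = -wx(x²-3Lx+3L²)/(6EI) = -2·(6/5)·((6/5)²-3·6·(6/5)+3·6²)/(6·100000) = -549/1562500 rad
Load 2 — point force P=20 kN at a=9/2 m (b=L-a=3/2):
  θ_2 = -Px(2a-x)/(2EI)  [x≤a] = -20·(6/5)·(2·(9/2)-(6/5))/(2·100000) = -117/125000 rad
Load 3 — point force P=11 kN at a=2 m (b=L-a=4):
  θ_3 = -Px(2a-x)/(2EI)  [x≤a] = -11·(6/5)·(2·2-(6/5))/(2·100000) = -231/1250000 rad
Load 4 — applied couple M₀=9 kN·m at a=12/5 m (b=L-a=18/5):
  θ_4 = M₀x/EI  [x≤a] = 9·(6/5)/100000 = 27/250000 rad
Superposition: θ = Σ θ_i = -4263/3125000 rad ≈ -0.001364 rad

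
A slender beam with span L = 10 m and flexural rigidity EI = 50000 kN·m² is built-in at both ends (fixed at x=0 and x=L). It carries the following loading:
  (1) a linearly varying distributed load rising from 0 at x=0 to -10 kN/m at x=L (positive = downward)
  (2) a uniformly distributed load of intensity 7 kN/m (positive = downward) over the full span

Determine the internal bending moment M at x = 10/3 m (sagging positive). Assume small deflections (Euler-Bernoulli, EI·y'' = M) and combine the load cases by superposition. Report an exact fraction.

Load 1 — triangular load w₀=-10 kN/m (0→w₀ over full span):
  M_1 = 3w₀Lx/20 - w₀L²/30 - w₀x³/(6L) = 3·(-10)·10·(10/3)/20 - (-10)·10²/30 - (-10)·(10/3)³/(6·10) = -850/81 kN·m
Load 2 — uniform load w=7 kN/m over full span:
  M_2 = wLx/2 - wL²/12 - wx²/2 = 7·10·(10/3)/2 - 7·10²/12 - 7·(10/3)²/2 = 175/9 kN·m
Superposition: M = Σ M_i = 725/81 kN·m ≈ 8.950617 kN·m

M(10/3) = 725/81 kN·m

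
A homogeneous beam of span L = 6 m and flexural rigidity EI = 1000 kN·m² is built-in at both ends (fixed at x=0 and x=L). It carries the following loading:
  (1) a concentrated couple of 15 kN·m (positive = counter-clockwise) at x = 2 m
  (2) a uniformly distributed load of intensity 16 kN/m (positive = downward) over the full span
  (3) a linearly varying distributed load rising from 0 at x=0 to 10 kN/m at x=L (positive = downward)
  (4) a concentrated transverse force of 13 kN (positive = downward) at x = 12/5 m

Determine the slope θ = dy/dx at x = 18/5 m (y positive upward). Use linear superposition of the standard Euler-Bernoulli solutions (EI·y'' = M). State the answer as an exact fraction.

Load 1 — applied couple M₀=15 kN·m at a=2 m (b=L-a=4):
  θ_1 = (R_Ax²/2 - M_Ax - M₀(x-a))/EI  [x>a] with R_A=10/3, M_A=0 = ((10/3)·(18/5)²/2 - 0·(18/5) - 15·((18/5)-2))/1000 = -3/1250 rad
Load 2 — uniform load w=16 kN/m over full span:
  θ_2 = -wx(L-x)(L-2x)/(12EI) = -16·(18/5)·(6-(18/5))·(6-2·(18/5))/(12·1000) = 216/15625 rad
Load 3 — triangular load w₀=10 kN/m (0→w₀ over full span):
  θ_3 = -w₀(2x(L-x)(L-2x)(x+2L)+x²(L-x)²)/(120LEI) = -10·(2·(18/5)·(6-(18/5))·(6-2·(18/5))·((18/5)+2·6)+(18/5)²·(6-(18/5))²)/(120·6·1000) = 54/15625 rad
Load 4 — point force P=13 kN at a=12/5 m (b=L-a=18/5):
  θ_4 = Pa²(L-x)(2bL-(3b+a)(L-x))/(2L³EI)  [x>a] = 13·(12/5)²·(6-(18/5))·(2·(18/5)·6-(3·(18/5)+(12/5))·(6-(18/5)))/(2·6³·1000) = 1872/390625 rad
Superposition: θ = Σ θ_i = 15369/781250 rad ≈ 0.019672 rad

θ(18/5) = 15369/781250 rad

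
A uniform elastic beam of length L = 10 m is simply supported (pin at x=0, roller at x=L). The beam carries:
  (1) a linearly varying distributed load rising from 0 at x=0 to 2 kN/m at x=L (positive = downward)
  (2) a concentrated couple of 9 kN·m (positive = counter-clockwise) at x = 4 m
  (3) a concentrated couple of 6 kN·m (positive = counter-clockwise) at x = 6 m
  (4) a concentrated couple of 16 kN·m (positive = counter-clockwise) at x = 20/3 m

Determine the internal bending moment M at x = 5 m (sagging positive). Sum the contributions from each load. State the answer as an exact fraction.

M(5) = 19 kN·m

Load 1 — triangular load w₀=2 kN/m (0→w₀ over full span):
  M_1 = w₀Lx/6 - w₀x³/(6L) = 2·10·5/6 - 2·5³/(6·10) = 25/2 kN·m
Load 2 — applied couple M₀=9 kN·m at a=4 m (b=L-a=6):
  M_2 = M₀x/L - M₀  [x>a] = 9·5/10 - 9 = -9/2 kN·m
Load 3 — applied couple M₀=6 kN·m at a=6 m (b=L-a=4):
  M_3 = M₀x/L  [x≤a] = 6·5/10 = 3 kN·m
Load 4 — applied couple M₀=16 kN·m at a=20/3 m (b=L-a=10/3):
  M_4 = M₀x/L  [x≤a] = 16·5/10 = 8 kN·m
Superposition: M = Σ M_i = 19 kN·m ≈ 19.000000 kN·m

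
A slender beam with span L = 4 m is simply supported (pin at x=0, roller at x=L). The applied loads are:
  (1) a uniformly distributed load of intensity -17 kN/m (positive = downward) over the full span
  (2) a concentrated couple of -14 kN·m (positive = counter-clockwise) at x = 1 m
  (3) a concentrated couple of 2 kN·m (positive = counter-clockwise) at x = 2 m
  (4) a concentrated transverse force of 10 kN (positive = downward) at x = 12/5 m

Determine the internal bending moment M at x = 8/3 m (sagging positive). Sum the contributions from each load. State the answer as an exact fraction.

Load 1 — uniform load w=-17 kN/m over full span:
  M_1 = wx(L-x)/2 = (-17)·(8/3)·(4-(8/3))/2 = -272/9 kN·m
Load 2 — applied couple M₀=-14 kN·m at a=1 m (b=L-a=3):
  M_2 = M₀x/L - M₀  [x>a] = (-14)·(8/3)/4 - (-14) = 14/3 kN·m
Load 3 — applied couple M₀=2 kN·m at a=2 m (b=L-a=2):
  M_3 = M₀x/L - M₀  [x>a] = 2·(8/3)/4 - 2 = -2/3 kN·m
Load 4 — point force P=10 kN at a=12/5 m (b=L-a=8/5):
  M_4 = Pa(L-x)/L  [x>a] = 10·(12/5)·(4-(8/3))/4 = 8 kN·m
Superposition: M = Σ M_i = -164/9 kN·m ≈ -18.222222 kN·m

M(8/3) = -164/9 kN·m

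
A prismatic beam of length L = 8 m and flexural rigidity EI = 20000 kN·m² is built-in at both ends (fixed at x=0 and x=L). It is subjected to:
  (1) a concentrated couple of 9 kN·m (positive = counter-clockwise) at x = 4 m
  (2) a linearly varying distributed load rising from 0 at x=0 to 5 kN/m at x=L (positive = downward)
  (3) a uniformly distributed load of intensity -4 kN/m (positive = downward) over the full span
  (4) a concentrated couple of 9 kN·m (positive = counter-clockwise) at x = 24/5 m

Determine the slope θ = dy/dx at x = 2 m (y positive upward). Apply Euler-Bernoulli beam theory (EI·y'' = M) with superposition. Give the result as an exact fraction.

Load 1 — applied couple M₀=9 kN·m at a=4 m (b=L-a=4):
  θ_1 = (R_Ax²/2 - M_Ax)/EI  [x≤a] with R_A=27/16, M_A=9/4 = ((27/16)·2²/2 - (9/4)·2)/20000 = -9/160000 rad
Load 2 — triangular load w₀=5 kN/m (0→w₀ over full span):
  θ_2 = -w₀(2x(L-x)(L-2x)(x+2L)+x²(L-x)²)/(120LEI) = -5·(2·2·(8-2)·(8-2·2)·(2+2·8)+2²·(8-2)²)/(120·8·20000) = -39/80000 rad
Load 3 — uniform load w=-4 kN/m over full span:
  θ_3 = -wx(L-x)(L-2x)/(12EI) = -(-4)·2·(8-2)·(8-2·2)/(12·20000) = 1/1250 rad
Load 4 — applied couple M₀=9 kN·m at a=24/5 m (b=L-a=16/5):
  θ_4 = (R_Ax²/2 - M_Ax)/EI  [x≤a] with R_A=81/50, M_A=72/25 = ((81/50)·2²/2 - (72/25)·2)/20000 = -63/500000 rad
Superposition: θ = Σ θ_i = 521/4000000 rad ≈ 0.000130 rad

θ(2) = 521/4000000 rad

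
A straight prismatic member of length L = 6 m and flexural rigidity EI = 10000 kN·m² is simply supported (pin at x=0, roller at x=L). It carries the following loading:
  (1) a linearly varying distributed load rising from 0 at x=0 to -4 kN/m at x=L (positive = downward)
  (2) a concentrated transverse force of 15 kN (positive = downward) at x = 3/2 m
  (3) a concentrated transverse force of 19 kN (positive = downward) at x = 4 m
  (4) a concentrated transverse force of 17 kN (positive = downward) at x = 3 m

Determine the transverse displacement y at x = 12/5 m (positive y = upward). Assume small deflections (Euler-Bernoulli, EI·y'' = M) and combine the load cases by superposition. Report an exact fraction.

Load 1 — triangular load w₀=-4 kN/m (0→w₀ over full span):
  y_1 = -w₀x(7L⁴-10L²x²+3x⁴)/(360LEI) = -(-4)·(12/5)·(7·6⁴-10·6²·(12/5)²+3·(12/5)⁴)/(360·6·10000) = 30807/9765625 m
Load 2 — point force P=15 kN at a=3/2 m (b=L-a=9/2):
  y_2 = -Pa(L-x)(2Lx-a²-x²)/(6LEI)  [x>a] = -15·(3/2)·(6-(12/5))·(2·6·(12/5)-(3/2)²-(12/5)²)/(6·6·10000) = -18711/4000000 m
Load 3 — point force P=19 kN at a=4 m (b=L-a=2):
  y_3 = -Pbx(L²-b²-x²)/(6LEI)  [x≤a] = -19·2·(12/5)·(6²-2²-(12/5)²)/(6·6·10000) = -1558/234375 m
Load 4 — point force P=17 kN at a=3 m (b=L-a=3):
  y_4 = -Pbx(L²-b²-x²)/(6LEI)  [x≤a] = -17·3·(12/5)·(6²-3²-(12/5)²)/(6·6·10000) = -9027/1250000 m
Superposition: y = Σ y_i = -115441349/7500000000 m ≈ -0.015392 m

y(12/5) = -115441349/7500000000 m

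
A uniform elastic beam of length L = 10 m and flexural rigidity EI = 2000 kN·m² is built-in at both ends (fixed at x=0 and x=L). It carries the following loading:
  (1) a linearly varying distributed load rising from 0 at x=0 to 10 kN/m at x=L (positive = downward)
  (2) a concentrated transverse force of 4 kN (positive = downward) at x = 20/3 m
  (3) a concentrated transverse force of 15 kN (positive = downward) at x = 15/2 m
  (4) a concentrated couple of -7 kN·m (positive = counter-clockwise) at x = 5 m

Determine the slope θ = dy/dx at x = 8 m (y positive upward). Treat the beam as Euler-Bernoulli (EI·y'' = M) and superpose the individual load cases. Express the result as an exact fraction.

Load 1 — triangular load w₀=10 kN/m (0→w₀ over full span):
  θ_1 = -w₀(2x(L-x)(L-2x)(x+2L)+x²(L-x)²)/(120LEI) = -10·(2·8·(10-8)·(10-2·8)·(8+2·10)+8²·(10-8)²)/(120·10·2000) = 8/375 rad
Load 2 — point force P=4 kN at a=20/3 m (b=L-a=10/3):
  θ_2 = Pa²(L-x)(2bL-(3b+a)(L-x))/(2L³EI)  [x>a] = 4·(20/3)²·(10-8)·(2·(10/3)·10-(3·(10/3)+(20/3))·(10-8))/(2·10³·2000) = 2/675 rad
Load 3 — point force P=15 kN at a=15/2 m (b=L-a=5/2):
  θ_3 = Pa²(L-x)(2bL-(3b+a)(L-x))/(2L³EI)  [x>a] = 15·(15/2)²·(10-8)·(2·(5/2)·10-(3·(5/2)+(15/2))·(10-8))/(2·10³·2000) = 27/3200 rad
Load 4 — applied couple M₀=-7 kN·m at a=5 m (b=L-a=5):
  θ_4 = (R_Ax²/2 - M_Ax - M₀(x-a))/EI  [x>a] with R_A=-21/20, M_A=-7/4 = ((-21/20)·8²/2 - (-7/4)·8 - (-7)·(8-5))/2000 = 7/10000 rad
Superposition: θ = Σ θ_i = 72217/2160000 rad ≈ 0.033434 rad

θ(8) = 72217/2160000 rad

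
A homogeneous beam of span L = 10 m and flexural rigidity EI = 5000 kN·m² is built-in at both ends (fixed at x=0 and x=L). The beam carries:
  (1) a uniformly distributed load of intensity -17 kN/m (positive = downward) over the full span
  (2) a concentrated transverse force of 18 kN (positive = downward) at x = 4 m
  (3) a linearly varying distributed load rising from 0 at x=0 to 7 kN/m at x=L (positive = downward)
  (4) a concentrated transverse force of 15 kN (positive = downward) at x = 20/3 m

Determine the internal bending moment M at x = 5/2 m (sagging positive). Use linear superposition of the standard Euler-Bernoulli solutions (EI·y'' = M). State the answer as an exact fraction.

Load 1 — uniform load w=-17 kN/m over full span:
  M_1 = wLx/2 - wL²/12 - wx²/2 = (-17)·10·(5/2)/2 - (-17)·10²/12 - (-17)·(5/2)²/2 = -425/24 kN·m
Load 2 — point force P=18 kN at a=4 m (b=L-a=6):
  M_2 = Pb²(3a+b)x/L³ - Pab²/L²  [x≤a] = 18·6²·(3·4+6)·(5/2)/10³ - 18·4·6²/10² = 81/25 kN·m
Load 3 — triangular load w₀=7 kN/m (0→w₀ over full span):
  M_3 = 3w₀Lx/20 - w₀L²/30 - w₀x³/(6L) = 3·7·10·(5/2)/20 - 7·10²/30 - 7·(5/2)³/(6·10) = 35/32 kN·m
Load 4 — point force P=15 kN at a=20/3 m (b=L-a=10/3):
  M_4 = Pb²(3a+b)x/L³ - Pab²/L²  [x≤a] = 15·(10/3)²·(3·(20/3)+(10/3))·(5/2)/10³ - 15·(20/3)·(10/3)²/10² = -25/18 kN·m
Superposition: M = Σ M_i = -106297/7200 kN·m ≈ -14.763472 kN·m

M(5/2) = -106297/7200 kN·m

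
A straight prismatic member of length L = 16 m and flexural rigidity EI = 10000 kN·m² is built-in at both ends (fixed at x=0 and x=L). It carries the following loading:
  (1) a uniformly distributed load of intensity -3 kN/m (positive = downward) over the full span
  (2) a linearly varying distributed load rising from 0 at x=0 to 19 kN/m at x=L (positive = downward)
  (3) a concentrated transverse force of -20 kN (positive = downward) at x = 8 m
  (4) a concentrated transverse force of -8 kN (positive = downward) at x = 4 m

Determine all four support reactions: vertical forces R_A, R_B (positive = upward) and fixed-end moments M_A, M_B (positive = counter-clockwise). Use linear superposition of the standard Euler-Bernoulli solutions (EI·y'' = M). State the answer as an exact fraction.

Load 1 — uniform load w=-3 kN/m over full span:
  R_A = wL/2 = (-3)·16/2 = -24 kN
  M_A = wL²/12 = (-3)·16²/12 = -64 kN·m
  R_B = wL/2 = (-3)·16/2 = -24 kN
  M_B = -wL²/12 = -(-3)·16²/12 = 64 kN·m
Load 2 — triangular load w₀=19 kN/m (0→w₀ over full span):
  R_A = 3w₀L/20 = 3·19·16/20 = 228/5 kN
  M_A = w₀L²/30 = 19·16²/30 = 2432/15 kN·m
  R_B = 7w₀L/20 = 7·19·16/20 = 532/5 kN
  M_B = -w₀L²/20 = -19·16²/20 = -1216/5 kN·m
Load 3 — point force P=-20 kN at a=8 m (b=L-a=8):
  R_A = Pb²(3a+b)/L³ = (-20)·8²·(3·8+8)/16³ = -10 kN
  M_A = Pab²/L² = (-20)·8·8²/16² = -40 kN·m
  R_B = Pa²(a+3b)/L³ = (-20)·8²·(8+3·8)/16³ = -10 kN
  M_B = -Pa²b/L² = -(-20)·8²·8/16² = 40 kN·m
Load 4 — point force P=-8 kN at a=4 m (b=L-a=12):
  R_A = Pb²(3a+b)/L³ = (-8)·12²·(3·4+12)/16³ = -27/4 kN
  M_A = Pab²/L² = (-8)·4·12²/16² = -18 kN·m
  R_B = Pa²(a+3b)/L³ = (-8)·4²·(4+3·12)/16³ = -5/4 kN
  M_B = -Pa²b/L² = -(-8)·4²·12/16² = 6 kN·m
Superposition: R_A = 97/20 kN, M_A = 602/15 kN·m, R_B = 1423/20 kN, M_B = -666/5 kN·m

R_A = 97/20 kN, M_A = 602/15 kN·m, R_B = 1423/20 kN, M_B = -666/5 kN·m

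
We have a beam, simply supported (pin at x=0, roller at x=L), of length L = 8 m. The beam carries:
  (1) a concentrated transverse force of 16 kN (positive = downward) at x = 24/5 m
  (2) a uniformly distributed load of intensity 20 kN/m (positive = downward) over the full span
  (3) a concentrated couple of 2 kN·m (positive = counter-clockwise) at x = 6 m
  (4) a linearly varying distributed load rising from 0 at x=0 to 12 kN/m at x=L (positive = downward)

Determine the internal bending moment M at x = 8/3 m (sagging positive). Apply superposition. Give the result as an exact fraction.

Load 1 — point force P=16 kN at a=24/5 m (b=L-a=16/5):
  M_1 = Pbx/L  [x≤a] = 16·(16/5)·(8/3)/8 = 256/15 kN·m
Load 2 — uniform load w=20 kN/m over full span:
  M_2 = wx(L-x)/2 = 20·(8/3)·(8-(8/3))/2 = 1280/9 kN·m
Load 3 — applied couple M₀=2 kN·m at a=6 m (b=L-a=2):
  M_3 = M₀x/L  [x≤a] = 2·(8/3)/8 = 2/3 kN·m
Load 4 — triangular load w₀=12 kN/m (0→w₀ over full span):
  M_4 = w₀Lx/6 - w₀x³/(6L) = 12·8·(8/3)/6 - 12·(8/3)³/(6·8) = 1024/27 kN·m
Superposition: M = Σ M_i = 26714/135 kN·m ≈ 197.881481 kN·m

M(8/3) = 26714/135 kN·m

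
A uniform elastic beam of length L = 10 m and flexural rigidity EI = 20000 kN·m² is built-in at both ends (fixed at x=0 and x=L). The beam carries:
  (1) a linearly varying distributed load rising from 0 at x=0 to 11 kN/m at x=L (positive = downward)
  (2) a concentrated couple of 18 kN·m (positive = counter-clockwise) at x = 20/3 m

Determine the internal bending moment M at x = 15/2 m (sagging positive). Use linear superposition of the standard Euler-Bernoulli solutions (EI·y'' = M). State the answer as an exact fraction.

M(15/2) = 359/96 kN·m

Load 1 — triangular load w₀=11 kN/m (0→w₀ over full span):
  M_1 = 3w₀Lx/20 - w₀L²/30 - w₀x³/(6L) = 3·11·10·(15/2)/20 - 11·10²/30 - 11·(15/2)³/(6·10) = 935/96 kN·m
Load 2 — applied couple M₀=18 kN·m at a=20/3 m (b=L-a=10/3):
  M_2 = R_Ax - M_A - M₀  [x>a] with R_A=12/5, M_A=6 = (12/5)·(15/2) - 6 - 18 = -6 kN·m
Superposition: M = Σ M_i = 359/96 kN·m ≈ 3.739583 kN·m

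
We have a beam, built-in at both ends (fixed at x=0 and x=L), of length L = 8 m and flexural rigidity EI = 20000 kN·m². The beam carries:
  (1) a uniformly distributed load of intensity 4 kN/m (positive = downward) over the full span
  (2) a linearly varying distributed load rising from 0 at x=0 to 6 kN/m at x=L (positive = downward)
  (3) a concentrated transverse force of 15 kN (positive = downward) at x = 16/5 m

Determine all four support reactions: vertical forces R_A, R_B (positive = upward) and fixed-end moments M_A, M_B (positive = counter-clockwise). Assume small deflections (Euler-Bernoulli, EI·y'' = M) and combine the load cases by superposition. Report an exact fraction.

R_A = 823/25 kN, M_A = 3856/75 kN·m, R_B = 952/25 kN, M_B = -3904/75 kN·m

Load 1 — uniform load w=4 kN/m over full span:
  R_A = wL/2 = 4·8/2 = 16 kN
  M_A = wL²/12 = 4·8²/12 = 64/3 kN·m
  R_B = wL/2 = 4·8/2 = 16 kN
  M_B = -wL²/12 = -4·8²/12 = -64/3 kN·m
Load 2 — triangular load w₀=6 kN/m (0→w₀ over full span):
  R_A = 3w₀L/20 = 3·6·8/20 = 36/5 kN
  M_A = w₀L²/30 = 6·8²/30 = 64/5 kN·m
  R_B = 7w₀L/20 = 7·6·8/20 = 84/5 kN
  M_B = -w₀L²/20 = -6·8²/20 = -96/5 kN·m
Load 3 — point force P=15 kN at a=16/5 m (b=L-a=24/5):
  R_A = Pb²(3a+b)/L³ = 15·(24/5)²·(3·(16/5)+(24/5))/8³ = 243/25 kN
  M_A = Pab²/L² = 15·(16/5)·(24/5)²/8² = 432/25 kN·m
  R_B = Pa²(a+3b)/L³ = 15·(16/5)²·((16/5)+3·(24/5))/8³ = 132/25 kN
  M_B = -Pa²b/L² = -15·(16/5)²·(24/5)/8² = -288/25 kN·m
Superposition: R_A = 823/25 kN, M_A = 3856/75 kN·m, R_B = 952/25 kN, M_B = -3904/75 kN·m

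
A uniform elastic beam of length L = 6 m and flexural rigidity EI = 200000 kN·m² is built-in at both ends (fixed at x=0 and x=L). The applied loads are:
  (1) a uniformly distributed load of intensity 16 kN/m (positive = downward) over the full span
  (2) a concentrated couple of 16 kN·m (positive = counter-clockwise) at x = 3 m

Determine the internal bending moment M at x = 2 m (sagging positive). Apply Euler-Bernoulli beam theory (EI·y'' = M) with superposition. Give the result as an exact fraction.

M(2) = 20 kN·m

Load 1 — uniform load w=16 kN/m over full span:
  M_1 = wLx/2 - wL²/12 - wx²/2 = 16·6·2/2 - 16·6²/12 - 16·2²/2 = 16 kN·m
Load 2 — applied couple M₀=16 kN·m at a=3 m (b=L-a=3):
  M_2 = R_Ax - M_A  [x≤a] with R_A=4, M_A=4 = 4·2 - 4 = 4 kN·m
Superposition: M = Σ M_i = 20 kN·m ≈ 20.000000 kN·m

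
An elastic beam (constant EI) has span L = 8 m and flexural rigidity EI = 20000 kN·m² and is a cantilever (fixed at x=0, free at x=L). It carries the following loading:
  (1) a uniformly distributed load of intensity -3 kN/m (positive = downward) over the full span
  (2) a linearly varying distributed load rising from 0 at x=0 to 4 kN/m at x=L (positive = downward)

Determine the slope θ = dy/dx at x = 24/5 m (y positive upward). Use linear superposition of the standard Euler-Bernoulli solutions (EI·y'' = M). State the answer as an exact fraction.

Load 1 — uniform load w=-3 kN/m over full span:
  θ_1 = -wx(x²-3Lx+3L²)/(6EI) = -(-3)·(24/5)·((24/5)²-3·8·(24/5)+3·8²)/(6·20000) = 936/78125 rad
Load 2 — triangular load w₀=4 kN/m (0→w₀ over full span):
  θ_2 = (w₀Lx²/4-w₀L²x/3-w₀x⁴/(24L))/EI = (4·8·(24/5)²/4-4·8²·(24/5)/3-4·(24/5)⁴/(24·8))/20000 = -4616/390625 rad
Superposition: θ = Σ θ_i = 64/390625 rad ≈ 0.000164 rad

θ(24/5) = 64/390625 rad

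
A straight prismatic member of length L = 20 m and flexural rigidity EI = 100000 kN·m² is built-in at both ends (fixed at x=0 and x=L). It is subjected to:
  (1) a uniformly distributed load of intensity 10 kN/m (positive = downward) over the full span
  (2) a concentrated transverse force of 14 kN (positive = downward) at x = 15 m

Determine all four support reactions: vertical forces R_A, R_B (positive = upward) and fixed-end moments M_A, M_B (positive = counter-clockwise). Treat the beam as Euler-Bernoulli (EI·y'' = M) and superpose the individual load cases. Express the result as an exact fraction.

Load 1 — uniform load w=10 kN/m over full span:
  R_A = wL/2 = 10·20/2 = 100 kN
  M_A = wL²/12 = 10·20²/12 = 1000/3 kN·m
  R_B = wL/2 = 10·20/2 = 100 kN
  M_B = -wL²/12 = -10·20²/12 = -1000/3 kN·m
Load 2 — point force P=14 kN at a=15 m (b=L-a=5):
  R_A = Pb²(3a+b)/L³ = 14·5²·(3·15+5)/20³ = 35/16 kN
  M_A = Pab²/L² = 14·15·5²/20² = 105/8 kN·m
  R_B = Pa²(a+3b)/L³ = 14·15²·(15+3·5)/20³ = 189/16 kN
  M_B = -Pa²b/L² = -14·15²·5/20² = -315/8 kN·m
Superposition: R_A = 1635/16 kN, M_A = 8315/24 kN·m, R_B = 1789/16 kN, M_B = -8945/24 kN·m

R_A = 1635/16 kN, M_A = 8315/24 kN·m, R_B = 1789/16 kN, M_B = -8945/24 kN·m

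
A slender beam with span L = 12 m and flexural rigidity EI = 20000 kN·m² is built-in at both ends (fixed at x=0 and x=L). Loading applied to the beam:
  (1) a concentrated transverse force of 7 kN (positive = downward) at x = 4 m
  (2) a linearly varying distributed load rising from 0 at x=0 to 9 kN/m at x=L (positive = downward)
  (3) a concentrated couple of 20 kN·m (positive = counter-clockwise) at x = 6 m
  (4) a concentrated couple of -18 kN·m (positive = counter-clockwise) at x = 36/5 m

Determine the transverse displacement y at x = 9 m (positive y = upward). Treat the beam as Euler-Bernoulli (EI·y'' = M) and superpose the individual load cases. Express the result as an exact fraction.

y(9) = -76291/9600000 m

Load 1 — point force P=7 kN at a=4 m (b=L-a=8):
  y_1 = -Pa²(L-x)²(3bL-(3b+a)(L-x))/(6L³EI)  [x>a] = -7·4²·(12-9)²·(3·8·12-(3·8+4)·(12-9))/(6·12³·20000) = -119/120000 m
Load 2 — triangular load w₀=9 kN/m (0→w₀ over full span):
  y_2 = -w₀x²(L-x)²(x+2L)/(120LEI) = -9·9²·(12-9)²·(9+2·12)/(120·12·20000) = -24057/3200000 m
Load 3 — applied couple M₀=20 kN·m at a=6 m (b=L-a=6):
  y_3 = (R_Ax³/6 - M_Ax²/2 - M₀(x-a)²/2)/EI  [x>a] with R_A=5/2, M_A=5 = ((5/2)·9³/6 - 5·9²/2 - 20·(9-6)²/2)/20000 = 9/16000 m
Load 4 — applied couple M₀=-18 kN·m at a=36/5 m (b=L-a=24/5):
  y_4 = (R_Ax³/6 - M_Ax²/2 - M₀(x-a)²/2)/EI  [x>a] with R_A=-54/25, M_A=-144/25 = ((-54/25)·9³/6 - (-144/25)·9²/2 - (-18)·(9-(36/5))²/2)/20000 = 0 m
Superposition: y = Σ y_i = -76291/9600000 m ≈ -0.007947 m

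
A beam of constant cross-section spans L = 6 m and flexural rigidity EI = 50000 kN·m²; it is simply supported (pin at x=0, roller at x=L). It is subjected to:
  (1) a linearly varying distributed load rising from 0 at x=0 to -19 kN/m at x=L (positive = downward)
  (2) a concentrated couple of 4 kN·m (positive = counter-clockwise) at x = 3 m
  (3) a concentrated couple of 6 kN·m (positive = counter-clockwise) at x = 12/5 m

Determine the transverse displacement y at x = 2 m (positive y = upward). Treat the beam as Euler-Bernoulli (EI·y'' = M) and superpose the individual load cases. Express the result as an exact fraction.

y(2) = 5111/1875000 m

Load 1 — triangular load w₀=-19 kN/m (0→w₀ over full span):
  y_1 = -w₀x(7L⁴-10L²x²+3x⁴)/(360LEI) = -(-19)·2·(7·6⁴-10·6²·2²+3·2⁴)/(360·6·50000) = 76/28125 m
Load 2 — applied couple M₀=4 kN·m at a=3 m (b=L-a=3):
  y_2 = (M₀x³/(6L)+C₁x)/EI  [x≤a] with C₁=M₀(3b²-L²)/(6L)=-1 = (4·2³/(6·6)+(-1)·2)/50000 = -1/45000 m
Load 3 — applied couple M₀=6 kN·m at a=12/5 m (b=L-a=18/5):
  y_3 = (M₀x³/(6L)+C₁x)/EI  [x≤a] with C₁=M₀(3b²-L²)/(6L)=12/25 = (6·2³/(6·6)+(12/25)·2)/50000 = 43/937500 m
Superposition: y = Σ y_i = 5111/1875000 m ≈ 0.002726 m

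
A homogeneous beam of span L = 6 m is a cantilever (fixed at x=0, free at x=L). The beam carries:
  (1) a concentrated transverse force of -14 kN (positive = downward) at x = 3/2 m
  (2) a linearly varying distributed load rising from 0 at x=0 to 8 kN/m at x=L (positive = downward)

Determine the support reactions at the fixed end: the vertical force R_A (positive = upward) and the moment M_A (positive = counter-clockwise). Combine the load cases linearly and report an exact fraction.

Load 1 — point force P=-14 kN at a=3/2 m (b=L-a=9/2):
  R_A = P = (-14) = -14 kN
  M_A = Pa = (-14)·(3/2) = -21 kN·m
Load 2 — triangular load w₀=8 kN/m (0→w₀ over full span):
  R_A = w₀L/2 = 8·6/2 = 24 kN
  M_A = w₀L²/3 = 8·6²/3 = 96 kN·m
Superposition: R_A = 10 kN, M_A = 75 kN·m

R_A = 10 kN, M_A = 75 kN·m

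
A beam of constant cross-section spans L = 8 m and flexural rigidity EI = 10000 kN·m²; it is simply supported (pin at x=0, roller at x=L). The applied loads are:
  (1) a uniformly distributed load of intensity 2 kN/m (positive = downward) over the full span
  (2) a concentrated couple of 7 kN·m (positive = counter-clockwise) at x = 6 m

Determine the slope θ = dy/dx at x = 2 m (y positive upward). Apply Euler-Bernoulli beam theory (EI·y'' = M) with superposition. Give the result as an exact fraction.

Load 1 — uniform load w=2 kN/m over full span:
  θ_1 = -w(L³-6Lx²+4x³)/(24EI) = -2·(8³-6·8·2²+4·2³)/(24·10000) = -11/3750 rad
Load 2 — applied couple M₀=7 kN·m at a=6 m (b=L-a=2):
  θ_2 = (M₀x²/(2L)+C₁)/EI  [x≤a] with C₁=M₀(3b²-L²)/(6L)=-91/12 = (7·2²/(2·8)+(-91/12))/10000 = -7/12000 rad
Superposition: θ = Σ θ_i = -211/60000 rad ≈ -0.003517 rad

θ(2) = -211/60000 rad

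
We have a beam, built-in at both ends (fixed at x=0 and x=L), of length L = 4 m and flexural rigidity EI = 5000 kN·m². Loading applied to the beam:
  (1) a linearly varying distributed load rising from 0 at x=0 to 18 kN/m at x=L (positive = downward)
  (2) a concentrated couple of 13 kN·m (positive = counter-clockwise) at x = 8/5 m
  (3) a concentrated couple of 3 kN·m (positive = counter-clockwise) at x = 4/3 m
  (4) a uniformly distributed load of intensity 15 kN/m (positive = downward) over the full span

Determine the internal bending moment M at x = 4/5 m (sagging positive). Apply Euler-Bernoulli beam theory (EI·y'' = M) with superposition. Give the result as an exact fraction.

M(4/5) = 21/25 kN·m

Load 1 — triangular load w₀=18 kN/m (0→w₀ over full span):
  M_1 = 3w₀Lx/20 - w₀L²/30 - w₀x³/(6L) = 3·18·4·(4/5)/20 - 18·4²/30 - 18·(4/5)³/(6·4) = -168/125 kN·m
Load 2 — applied couple M₀=13 kN·m at a=8/5 m (b=L-a=12/5):
  M_2 = R_Ax - M_A  [x≤a] with R_A=117/25, M_A=39/25 = (117/25)·(4/5) - (39/25) = 273/125 kN·m
Load 3 — applied couple M₀=3 kN·m at a=4/3 m (b=L-a=8/3):
  M_3 = R_Ax - M_A  [x≤a] with R_A=1, M_A=0 = 1·(4/5) - 0 = 4/5 kN·m
Load 4 — uniform load w=15 kN/m over full span:
  M_4 = wLx/2 - wL²/12 - wx²/2 = 15·4·(4/5)/2 - 15·4²/12 - 15·(4/5)²/2 = -4/5 kN·m
Superposition: M = Σ M_i = 21/25 kN·m ≈ 0.840000 kN·m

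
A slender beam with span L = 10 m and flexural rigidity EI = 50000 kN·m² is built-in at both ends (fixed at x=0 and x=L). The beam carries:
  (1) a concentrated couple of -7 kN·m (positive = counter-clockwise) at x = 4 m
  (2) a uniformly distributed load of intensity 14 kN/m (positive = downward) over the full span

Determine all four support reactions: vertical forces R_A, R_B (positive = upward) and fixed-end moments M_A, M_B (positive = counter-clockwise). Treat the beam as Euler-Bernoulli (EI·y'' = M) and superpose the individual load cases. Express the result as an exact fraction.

R_A = 8624/125 kN, M_A = 8687/75 kN·m, R_B = 8876/125 kN, M_B = -8918/75 kN·m

Load 1 — applied couple M₀=-7 kN·m at a=4 m (b=L-a=6):
  R_A = 6M₀ab/L³ = 6·(-7)·4·6/10³ = -126/125 kN
  M_A = M₀b(2a-b)/L² = (-7)·6·(2·4-6)/10² = -21/25 kN·m
  R_B = -6M₀ab/L³ = -6·(-7)·4·6/10³ = 126/125 kN
  M_B = M₀a(2b-a)/L² = (-7)·4·(2·6-4)/10² = -56/25 kN·m
Load 2 — uniform load w=14 kN/m over full span:
  R_A = wL/2 = 14·10/2 = 70 kN
  M_A = wL²/12 = 14·10²/12 = 350/3 kN·m
  R_B = wL/2 = 14·10/2 = 70 kN
  M_B = -wL²/12 = -14·10²/12 = -350/3 kN·m
Superposition: R_A = 8624/125 kN, M_A = 8687/75 kN·m, R_B = 8876/125 kN, M_B = -8918/75 kN·m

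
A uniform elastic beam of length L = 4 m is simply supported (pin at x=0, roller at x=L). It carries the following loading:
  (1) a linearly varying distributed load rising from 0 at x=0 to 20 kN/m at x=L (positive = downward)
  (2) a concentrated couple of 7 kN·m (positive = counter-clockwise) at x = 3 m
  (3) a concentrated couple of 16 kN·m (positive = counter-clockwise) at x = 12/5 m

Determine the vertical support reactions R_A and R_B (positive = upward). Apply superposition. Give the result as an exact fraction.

R_A = 229/12 kN, R_B = 251/12 kN

Load 1 — triangular load w₀=20 kN/m (0→w₀ over full span):
  R_A = w₀L/6 = 20·4/6 = 40/3 kN
  R_B = w₀L/3 = 20·4/3 = 80/3 kN
Load 2 — applied couple M₀=7 kN·m at a=3 m (b=L-a=1):
  R_A = M₀/L = 7/4 kN
  R_B = -M₀/L = -7/4 kN
Load 3 — applied couple M₀=16 kN·m at a=12/5 m (b=L-a=8/5):
  R_A = M₀/L = 16/4 = 4 kN
  R_B = -M₀/L = -16/4 = -4 kN
Superposition: R_A = 229/12 kN, R_B = 251/12 kN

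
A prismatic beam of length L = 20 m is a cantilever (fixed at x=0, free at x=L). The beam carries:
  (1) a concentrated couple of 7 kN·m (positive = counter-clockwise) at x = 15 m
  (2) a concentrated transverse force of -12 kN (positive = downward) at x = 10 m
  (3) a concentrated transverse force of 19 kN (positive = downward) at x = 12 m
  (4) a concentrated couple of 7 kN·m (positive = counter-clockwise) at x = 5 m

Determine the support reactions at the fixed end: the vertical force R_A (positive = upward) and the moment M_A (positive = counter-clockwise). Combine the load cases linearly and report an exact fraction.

Load 1 — applied couple M₀=7 kN·m at a=15 m (b=L-a=5):
  R_A = 0 kN
  M_A = -M₀ = -7 kN·m
Load 2 — point force P=-12 kN at a=10 m (b=L-a=10):
  R_A = P = (-12) = -12 kN
  M_A = Pa = (-12)·10 = -120 kN·m
Load 3 — point force P=19 kN at a=12 m (b=L-a=8):
  R_A = P = 19 kN
  M_A = Pa = 19·12 = 228 kN·m
Load 4 — applied couple M₀=7 kN·m at a=5 m (b=L-a=15):
  R_A = 0 kN
  M_A = -M₀ = -7 kN·m
Superposition: R_A = 7 kN, M_A = 94 kN·m

R_A = 7 kN, M_A = 94 kN·m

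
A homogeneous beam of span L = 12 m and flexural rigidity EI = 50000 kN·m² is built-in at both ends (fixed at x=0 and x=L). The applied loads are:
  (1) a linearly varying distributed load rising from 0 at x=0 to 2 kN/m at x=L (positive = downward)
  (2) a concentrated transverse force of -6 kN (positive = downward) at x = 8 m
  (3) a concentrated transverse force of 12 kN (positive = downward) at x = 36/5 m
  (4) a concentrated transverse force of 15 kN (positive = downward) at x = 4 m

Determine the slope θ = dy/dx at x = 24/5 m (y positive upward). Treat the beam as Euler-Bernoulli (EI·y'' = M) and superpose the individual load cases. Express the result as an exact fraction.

θ(24/5) = -9027/19531250 rad

Load 1 — triangular load w₀=2 kN/m (0→w₀ over full span):
  θ_1 = -w₀(2x(L-x)(L-2x)(x+2L)+x²(L-x)²)/(120LEI) = -2·(2·(24/5)·(12-(24/5))·(12-2·(24/5))·((24/5)+2·12)+(24/5)²·(12-(24/5))²)/(120·12·50000) = -324/1953125 rad
Load 2 — point force P=-6 kN at a=8 m (b=L-a=4):
  θ_2 = -Pb²x(2aL-(3a+b)x)/(2L³EI)  [x≤a] = -(-6)·4²·(24/5)·(2·8·12-(3·8+4)·(24/5))/(2·12³·50000) = 12/78125 rad
Load 3 — point force P=12 kN at a=36/5 m (b=L-a=24/5):
  θ_3 = -Pb²x(2aL-(3a+b)x)/(2L³EI)  [x≤a] = -12·(24/5)²·(24/5)·(2·(36/5)·12-(3·(36/5)+(24/5))·(24/5))/(2·12³·50000) = -3456/9765625 rad
Load 4 — point force P=15 kN at a=4 m (b=L-a=8):
  θ_4 = Pa²(L-x)(2bL-(3b+a)(L-x))/(2L³EI)  [x>a] = 15·4²·(12-(24/5))·(2·8·12-(3·8+4)·(12-(24/5)))/(2·12³·50000) = -3/31250 rad
Superposition: θ = Σ θ_i = -9027/19531250 rad ≈ -0.000462 rad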